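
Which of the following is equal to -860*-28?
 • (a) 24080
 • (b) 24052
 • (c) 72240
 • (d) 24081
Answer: a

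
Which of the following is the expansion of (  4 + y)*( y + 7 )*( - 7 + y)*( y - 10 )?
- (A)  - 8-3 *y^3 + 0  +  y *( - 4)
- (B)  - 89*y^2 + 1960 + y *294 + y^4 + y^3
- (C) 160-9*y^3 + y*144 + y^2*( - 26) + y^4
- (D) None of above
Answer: D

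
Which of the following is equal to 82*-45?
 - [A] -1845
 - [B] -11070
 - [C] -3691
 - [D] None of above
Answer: D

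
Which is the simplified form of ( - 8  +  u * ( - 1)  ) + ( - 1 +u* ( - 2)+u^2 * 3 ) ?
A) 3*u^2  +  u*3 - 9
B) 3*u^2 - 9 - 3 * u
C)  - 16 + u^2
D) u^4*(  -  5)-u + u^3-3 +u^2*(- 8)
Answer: B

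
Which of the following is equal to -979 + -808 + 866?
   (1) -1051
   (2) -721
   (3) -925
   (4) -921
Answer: 4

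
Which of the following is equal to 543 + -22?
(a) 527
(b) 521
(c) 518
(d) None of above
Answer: b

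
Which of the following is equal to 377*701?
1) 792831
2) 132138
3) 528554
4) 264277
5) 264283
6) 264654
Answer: 4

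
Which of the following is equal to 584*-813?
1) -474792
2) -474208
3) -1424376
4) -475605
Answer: 1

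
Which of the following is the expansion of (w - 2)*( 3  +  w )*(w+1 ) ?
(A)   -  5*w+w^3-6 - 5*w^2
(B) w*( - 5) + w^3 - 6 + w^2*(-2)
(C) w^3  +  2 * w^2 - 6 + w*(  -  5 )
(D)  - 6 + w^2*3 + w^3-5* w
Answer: C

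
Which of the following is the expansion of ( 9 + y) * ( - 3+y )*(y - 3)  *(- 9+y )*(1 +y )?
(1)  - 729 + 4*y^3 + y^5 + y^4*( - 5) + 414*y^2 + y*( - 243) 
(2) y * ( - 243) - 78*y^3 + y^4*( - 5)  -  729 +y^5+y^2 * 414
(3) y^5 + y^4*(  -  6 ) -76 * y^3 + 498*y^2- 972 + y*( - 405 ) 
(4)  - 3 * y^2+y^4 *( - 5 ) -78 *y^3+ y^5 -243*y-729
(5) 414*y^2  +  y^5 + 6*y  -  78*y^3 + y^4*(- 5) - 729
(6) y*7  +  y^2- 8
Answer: 2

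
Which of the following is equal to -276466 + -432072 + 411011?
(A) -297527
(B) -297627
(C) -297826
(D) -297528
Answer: A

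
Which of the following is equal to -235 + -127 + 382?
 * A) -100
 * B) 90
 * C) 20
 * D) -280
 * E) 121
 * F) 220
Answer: C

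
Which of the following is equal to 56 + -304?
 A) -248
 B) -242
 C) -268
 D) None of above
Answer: A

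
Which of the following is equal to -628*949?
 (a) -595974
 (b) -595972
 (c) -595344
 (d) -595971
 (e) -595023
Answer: b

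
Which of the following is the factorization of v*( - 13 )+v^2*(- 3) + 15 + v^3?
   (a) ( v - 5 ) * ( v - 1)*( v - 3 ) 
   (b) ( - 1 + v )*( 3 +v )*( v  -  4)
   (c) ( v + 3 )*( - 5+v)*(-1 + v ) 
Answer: c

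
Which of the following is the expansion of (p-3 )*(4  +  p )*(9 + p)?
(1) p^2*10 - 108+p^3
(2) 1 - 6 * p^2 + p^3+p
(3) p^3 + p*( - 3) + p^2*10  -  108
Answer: 3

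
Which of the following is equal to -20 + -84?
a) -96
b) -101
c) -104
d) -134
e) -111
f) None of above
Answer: c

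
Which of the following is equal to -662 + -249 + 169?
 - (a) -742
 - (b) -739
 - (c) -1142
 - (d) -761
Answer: a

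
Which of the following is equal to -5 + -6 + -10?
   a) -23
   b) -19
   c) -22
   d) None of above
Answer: d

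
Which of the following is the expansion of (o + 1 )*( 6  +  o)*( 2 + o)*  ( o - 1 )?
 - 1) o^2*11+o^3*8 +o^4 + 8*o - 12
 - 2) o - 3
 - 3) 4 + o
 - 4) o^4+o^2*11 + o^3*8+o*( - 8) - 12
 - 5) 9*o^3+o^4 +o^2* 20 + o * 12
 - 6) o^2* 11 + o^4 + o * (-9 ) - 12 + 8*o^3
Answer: 4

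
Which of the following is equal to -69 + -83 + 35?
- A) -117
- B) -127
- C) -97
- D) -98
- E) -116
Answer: A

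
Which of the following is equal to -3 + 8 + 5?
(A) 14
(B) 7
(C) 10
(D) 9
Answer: C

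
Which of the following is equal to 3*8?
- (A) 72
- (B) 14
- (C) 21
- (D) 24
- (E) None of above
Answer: D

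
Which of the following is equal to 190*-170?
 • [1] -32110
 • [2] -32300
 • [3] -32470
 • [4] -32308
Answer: 2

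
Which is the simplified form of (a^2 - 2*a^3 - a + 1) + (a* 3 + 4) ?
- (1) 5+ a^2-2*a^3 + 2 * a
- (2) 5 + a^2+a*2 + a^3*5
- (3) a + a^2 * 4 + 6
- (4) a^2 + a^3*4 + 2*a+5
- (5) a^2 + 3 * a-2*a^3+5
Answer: 1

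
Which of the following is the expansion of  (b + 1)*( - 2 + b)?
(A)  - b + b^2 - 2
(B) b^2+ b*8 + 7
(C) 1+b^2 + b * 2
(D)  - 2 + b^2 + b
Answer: A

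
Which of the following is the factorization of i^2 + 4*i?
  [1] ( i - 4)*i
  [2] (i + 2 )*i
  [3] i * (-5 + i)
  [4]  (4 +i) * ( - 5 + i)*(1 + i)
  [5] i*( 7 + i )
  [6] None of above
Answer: 6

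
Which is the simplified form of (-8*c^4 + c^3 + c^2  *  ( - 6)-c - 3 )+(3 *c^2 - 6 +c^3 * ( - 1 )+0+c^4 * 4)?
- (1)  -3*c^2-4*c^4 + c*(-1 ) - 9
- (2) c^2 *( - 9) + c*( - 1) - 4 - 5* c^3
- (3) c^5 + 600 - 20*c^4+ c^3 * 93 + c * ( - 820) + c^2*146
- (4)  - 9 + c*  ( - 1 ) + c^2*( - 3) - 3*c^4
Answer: 1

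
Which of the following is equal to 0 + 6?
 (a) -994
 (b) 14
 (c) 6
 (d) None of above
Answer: c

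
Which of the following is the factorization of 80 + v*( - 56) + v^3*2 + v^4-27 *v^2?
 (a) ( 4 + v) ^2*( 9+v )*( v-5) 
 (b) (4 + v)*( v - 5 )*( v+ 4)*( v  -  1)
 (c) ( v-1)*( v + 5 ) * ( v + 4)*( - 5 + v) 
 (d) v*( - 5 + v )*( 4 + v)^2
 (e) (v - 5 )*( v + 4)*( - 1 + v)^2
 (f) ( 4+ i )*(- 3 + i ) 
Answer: b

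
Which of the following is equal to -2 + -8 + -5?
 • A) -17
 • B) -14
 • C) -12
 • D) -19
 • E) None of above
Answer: E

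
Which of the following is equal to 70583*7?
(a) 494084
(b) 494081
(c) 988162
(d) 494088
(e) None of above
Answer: b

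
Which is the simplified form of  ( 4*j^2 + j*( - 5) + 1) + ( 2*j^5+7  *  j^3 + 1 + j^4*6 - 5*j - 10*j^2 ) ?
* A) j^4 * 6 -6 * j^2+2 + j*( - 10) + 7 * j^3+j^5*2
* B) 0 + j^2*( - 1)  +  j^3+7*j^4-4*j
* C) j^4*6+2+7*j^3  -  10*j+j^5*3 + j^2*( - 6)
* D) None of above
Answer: A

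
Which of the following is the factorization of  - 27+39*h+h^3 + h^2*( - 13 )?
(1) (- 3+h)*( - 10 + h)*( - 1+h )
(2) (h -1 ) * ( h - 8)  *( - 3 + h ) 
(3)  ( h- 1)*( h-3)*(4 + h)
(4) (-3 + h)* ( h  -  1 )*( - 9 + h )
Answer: 4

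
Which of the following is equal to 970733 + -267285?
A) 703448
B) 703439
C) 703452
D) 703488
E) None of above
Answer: A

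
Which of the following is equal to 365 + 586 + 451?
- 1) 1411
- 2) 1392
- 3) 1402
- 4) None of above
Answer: 3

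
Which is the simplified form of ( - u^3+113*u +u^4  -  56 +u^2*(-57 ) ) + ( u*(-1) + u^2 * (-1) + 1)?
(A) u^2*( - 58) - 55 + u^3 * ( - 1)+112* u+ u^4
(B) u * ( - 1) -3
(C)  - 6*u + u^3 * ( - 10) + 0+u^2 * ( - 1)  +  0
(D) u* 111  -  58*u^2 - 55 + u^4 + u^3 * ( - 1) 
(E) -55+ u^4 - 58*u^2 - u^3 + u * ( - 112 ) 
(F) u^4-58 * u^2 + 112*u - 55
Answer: A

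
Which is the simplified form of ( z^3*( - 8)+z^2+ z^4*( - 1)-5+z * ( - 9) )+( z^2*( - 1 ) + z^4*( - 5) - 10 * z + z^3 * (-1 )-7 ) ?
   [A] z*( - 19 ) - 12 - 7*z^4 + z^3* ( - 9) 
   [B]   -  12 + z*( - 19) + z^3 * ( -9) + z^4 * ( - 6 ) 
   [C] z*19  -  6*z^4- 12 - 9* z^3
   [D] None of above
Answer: B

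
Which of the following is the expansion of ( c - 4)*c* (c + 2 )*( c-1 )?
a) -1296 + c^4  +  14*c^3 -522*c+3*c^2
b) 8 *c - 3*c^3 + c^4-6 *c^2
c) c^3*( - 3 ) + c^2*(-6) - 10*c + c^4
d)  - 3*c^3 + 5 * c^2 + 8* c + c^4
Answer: b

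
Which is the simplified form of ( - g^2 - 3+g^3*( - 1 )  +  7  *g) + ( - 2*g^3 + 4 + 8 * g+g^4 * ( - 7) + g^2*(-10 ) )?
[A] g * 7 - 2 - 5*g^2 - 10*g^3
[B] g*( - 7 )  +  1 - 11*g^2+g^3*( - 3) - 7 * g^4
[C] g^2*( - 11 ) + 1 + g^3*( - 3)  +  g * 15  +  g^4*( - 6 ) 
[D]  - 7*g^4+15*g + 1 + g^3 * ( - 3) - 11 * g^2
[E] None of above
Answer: D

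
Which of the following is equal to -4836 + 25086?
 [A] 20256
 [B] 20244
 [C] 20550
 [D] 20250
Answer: D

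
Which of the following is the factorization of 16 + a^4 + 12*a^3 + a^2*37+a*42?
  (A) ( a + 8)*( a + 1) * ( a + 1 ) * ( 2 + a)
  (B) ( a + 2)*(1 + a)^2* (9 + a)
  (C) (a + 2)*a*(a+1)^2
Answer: A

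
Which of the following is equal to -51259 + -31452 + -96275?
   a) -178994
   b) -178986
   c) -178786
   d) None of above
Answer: b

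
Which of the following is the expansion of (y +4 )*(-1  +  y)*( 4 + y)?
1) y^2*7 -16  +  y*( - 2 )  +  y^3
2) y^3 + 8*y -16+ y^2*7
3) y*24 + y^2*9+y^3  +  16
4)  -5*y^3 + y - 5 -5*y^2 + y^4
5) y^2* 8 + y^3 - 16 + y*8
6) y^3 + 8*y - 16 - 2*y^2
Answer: 2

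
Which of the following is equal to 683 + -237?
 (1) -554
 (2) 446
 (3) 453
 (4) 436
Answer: 2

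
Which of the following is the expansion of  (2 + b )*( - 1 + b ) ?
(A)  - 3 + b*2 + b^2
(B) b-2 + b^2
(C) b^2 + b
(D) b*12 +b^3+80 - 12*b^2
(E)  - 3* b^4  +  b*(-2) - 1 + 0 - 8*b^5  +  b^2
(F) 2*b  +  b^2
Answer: B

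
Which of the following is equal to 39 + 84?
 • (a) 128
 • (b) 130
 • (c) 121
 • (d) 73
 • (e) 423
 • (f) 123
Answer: f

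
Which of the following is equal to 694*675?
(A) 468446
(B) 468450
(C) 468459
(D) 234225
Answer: B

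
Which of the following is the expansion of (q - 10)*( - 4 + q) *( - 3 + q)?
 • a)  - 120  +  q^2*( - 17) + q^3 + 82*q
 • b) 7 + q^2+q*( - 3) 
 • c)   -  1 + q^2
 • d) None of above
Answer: a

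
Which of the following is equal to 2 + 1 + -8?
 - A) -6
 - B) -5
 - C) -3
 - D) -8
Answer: B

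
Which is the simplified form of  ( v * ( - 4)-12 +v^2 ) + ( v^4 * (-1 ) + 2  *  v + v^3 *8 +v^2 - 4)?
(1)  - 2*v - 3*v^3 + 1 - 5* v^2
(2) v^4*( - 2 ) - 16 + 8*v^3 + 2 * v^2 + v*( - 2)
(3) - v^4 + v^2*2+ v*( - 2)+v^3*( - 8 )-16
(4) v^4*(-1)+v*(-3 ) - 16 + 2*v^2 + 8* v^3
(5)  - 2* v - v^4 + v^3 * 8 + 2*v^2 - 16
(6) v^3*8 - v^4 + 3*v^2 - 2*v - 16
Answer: 5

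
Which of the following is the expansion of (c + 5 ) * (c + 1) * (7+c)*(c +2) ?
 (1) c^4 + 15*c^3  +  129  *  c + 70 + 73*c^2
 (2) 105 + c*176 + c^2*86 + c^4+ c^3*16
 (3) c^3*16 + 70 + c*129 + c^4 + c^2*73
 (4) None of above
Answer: 1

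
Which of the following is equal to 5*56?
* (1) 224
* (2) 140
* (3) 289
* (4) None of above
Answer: 4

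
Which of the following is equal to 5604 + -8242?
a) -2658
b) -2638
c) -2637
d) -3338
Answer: b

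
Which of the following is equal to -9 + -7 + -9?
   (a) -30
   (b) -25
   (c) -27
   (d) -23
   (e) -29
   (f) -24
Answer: b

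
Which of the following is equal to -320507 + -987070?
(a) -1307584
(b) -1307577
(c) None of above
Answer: b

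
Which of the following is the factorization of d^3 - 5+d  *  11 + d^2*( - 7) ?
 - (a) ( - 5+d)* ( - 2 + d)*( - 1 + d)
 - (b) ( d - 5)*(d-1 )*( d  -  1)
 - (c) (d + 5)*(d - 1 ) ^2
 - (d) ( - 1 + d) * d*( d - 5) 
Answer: b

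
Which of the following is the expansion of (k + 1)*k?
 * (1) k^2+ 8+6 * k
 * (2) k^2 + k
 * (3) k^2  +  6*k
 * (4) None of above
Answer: 2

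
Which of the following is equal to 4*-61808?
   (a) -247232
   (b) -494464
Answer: a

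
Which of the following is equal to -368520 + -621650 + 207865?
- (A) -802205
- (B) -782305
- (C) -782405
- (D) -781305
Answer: B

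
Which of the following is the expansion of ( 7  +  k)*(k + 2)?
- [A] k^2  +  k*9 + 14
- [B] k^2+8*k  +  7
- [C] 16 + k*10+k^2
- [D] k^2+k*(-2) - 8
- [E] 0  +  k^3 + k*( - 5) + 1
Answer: A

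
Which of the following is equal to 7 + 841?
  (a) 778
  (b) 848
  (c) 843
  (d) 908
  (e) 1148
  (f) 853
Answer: b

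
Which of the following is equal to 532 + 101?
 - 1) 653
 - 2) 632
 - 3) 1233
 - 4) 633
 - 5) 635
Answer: 4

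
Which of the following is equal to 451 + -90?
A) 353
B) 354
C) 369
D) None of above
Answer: D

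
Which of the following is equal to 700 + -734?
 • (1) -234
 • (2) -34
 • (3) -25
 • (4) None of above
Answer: 2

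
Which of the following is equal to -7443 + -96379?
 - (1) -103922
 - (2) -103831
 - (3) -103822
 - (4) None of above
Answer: 3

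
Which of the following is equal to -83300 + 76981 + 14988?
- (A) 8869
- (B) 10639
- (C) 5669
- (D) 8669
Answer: D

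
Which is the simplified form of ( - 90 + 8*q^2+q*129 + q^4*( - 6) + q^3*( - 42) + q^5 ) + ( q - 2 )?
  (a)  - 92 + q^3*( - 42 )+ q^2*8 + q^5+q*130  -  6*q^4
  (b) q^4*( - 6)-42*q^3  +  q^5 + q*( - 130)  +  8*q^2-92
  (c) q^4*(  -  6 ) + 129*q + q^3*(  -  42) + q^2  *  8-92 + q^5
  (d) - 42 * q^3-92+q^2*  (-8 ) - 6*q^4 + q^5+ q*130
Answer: a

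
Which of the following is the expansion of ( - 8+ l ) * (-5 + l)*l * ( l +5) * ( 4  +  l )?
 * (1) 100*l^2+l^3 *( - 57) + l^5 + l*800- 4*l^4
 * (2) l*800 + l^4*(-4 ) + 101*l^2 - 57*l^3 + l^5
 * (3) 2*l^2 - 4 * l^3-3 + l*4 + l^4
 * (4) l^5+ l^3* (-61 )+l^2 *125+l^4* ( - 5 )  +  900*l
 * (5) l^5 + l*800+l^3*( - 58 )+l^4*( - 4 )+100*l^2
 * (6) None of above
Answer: 1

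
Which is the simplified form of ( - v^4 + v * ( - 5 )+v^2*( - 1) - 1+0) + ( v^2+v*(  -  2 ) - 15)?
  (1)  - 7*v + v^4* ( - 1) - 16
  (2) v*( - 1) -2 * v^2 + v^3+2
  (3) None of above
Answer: 1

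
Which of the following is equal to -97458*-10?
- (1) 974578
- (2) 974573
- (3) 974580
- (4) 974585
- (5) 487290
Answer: 3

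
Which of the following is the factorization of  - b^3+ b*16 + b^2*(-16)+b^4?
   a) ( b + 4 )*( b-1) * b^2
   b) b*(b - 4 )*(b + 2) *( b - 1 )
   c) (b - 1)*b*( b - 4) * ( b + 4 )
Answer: c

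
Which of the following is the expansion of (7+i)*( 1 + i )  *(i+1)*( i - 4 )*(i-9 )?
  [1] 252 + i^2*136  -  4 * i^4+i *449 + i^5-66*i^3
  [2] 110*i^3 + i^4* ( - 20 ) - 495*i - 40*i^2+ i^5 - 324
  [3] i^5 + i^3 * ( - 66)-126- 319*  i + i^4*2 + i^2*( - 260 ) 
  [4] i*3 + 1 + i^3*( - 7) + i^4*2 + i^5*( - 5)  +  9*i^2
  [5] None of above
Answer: 1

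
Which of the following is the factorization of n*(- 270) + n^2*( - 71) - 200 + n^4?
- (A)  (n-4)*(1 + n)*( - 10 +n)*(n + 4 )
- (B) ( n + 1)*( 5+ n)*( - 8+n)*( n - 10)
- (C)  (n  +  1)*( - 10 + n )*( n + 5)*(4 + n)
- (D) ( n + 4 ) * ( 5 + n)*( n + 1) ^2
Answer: C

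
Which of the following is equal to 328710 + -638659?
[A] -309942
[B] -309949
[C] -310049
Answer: B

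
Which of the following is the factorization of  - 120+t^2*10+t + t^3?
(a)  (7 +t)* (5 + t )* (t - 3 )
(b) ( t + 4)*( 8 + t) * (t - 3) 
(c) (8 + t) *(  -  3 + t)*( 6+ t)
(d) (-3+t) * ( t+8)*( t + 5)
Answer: d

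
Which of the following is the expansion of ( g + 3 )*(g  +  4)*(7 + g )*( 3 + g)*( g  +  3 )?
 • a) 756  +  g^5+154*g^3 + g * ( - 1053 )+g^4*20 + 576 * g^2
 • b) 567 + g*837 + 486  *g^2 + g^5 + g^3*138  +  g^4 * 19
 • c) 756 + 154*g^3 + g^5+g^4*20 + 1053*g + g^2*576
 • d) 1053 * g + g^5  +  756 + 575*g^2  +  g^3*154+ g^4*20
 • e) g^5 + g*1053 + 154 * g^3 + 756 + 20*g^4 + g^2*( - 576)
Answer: c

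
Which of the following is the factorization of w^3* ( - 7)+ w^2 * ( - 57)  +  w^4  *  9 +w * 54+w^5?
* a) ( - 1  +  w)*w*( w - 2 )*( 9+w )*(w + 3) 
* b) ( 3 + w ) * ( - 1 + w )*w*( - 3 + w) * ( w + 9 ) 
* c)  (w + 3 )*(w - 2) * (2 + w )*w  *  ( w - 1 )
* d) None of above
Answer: a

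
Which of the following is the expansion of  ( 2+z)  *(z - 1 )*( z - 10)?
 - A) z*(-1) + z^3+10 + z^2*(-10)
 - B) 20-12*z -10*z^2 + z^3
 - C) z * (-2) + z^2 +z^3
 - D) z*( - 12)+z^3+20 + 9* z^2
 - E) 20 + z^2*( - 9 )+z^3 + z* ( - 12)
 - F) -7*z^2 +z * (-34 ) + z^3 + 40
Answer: E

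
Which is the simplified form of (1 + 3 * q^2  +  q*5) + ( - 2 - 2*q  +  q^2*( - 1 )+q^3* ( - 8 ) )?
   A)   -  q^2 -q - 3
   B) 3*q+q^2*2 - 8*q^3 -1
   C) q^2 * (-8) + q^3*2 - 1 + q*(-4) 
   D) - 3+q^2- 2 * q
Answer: B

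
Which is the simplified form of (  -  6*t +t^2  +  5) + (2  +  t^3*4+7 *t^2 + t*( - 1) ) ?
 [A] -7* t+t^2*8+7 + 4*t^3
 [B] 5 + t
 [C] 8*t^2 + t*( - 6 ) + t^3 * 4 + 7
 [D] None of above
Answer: A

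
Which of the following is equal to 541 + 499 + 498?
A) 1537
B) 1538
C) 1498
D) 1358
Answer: B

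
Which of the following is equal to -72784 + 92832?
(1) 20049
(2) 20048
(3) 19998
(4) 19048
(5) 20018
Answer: 2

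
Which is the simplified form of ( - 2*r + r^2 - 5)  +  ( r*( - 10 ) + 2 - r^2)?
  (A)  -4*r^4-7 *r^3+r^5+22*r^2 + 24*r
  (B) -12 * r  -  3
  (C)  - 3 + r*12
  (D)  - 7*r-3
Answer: B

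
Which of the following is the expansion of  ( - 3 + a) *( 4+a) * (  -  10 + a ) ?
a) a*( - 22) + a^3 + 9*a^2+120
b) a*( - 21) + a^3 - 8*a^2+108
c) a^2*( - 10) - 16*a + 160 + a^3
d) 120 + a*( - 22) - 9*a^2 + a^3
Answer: d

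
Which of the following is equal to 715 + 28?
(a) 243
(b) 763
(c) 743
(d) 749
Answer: c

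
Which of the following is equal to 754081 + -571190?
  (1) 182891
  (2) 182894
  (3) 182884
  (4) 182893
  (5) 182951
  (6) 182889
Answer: 1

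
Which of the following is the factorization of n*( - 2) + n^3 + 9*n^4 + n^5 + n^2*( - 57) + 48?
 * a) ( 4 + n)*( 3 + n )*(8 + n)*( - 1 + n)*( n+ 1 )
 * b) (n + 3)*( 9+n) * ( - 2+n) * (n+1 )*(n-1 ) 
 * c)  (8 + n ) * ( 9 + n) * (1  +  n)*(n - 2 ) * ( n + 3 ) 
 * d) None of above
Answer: d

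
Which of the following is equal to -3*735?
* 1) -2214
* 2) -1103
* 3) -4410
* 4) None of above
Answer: 4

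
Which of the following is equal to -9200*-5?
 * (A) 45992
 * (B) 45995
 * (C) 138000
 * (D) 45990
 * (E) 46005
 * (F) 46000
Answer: F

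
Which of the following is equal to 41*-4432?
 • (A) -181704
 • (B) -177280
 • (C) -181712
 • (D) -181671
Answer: C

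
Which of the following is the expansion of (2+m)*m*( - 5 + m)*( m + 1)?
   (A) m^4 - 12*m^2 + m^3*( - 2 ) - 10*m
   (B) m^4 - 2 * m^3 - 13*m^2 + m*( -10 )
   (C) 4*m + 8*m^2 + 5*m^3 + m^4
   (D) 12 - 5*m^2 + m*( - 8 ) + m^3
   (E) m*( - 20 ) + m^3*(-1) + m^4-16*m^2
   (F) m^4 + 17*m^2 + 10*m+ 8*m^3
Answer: B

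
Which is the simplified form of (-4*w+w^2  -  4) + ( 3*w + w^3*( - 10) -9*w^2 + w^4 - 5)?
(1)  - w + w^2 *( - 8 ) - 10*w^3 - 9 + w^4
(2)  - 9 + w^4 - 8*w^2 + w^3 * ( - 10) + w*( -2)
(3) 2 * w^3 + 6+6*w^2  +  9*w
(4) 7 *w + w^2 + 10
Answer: 1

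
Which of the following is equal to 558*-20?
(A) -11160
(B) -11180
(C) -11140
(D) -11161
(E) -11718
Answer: A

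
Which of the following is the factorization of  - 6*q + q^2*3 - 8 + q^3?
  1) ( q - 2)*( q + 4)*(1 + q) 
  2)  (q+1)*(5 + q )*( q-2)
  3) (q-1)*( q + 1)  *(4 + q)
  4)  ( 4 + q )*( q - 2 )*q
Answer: 1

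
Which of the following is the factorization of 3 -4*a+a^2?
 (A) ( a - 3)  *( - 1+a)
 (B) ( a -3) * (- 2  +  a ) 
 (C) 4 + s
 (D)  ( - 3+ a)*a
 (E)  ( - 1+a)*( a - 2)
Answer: A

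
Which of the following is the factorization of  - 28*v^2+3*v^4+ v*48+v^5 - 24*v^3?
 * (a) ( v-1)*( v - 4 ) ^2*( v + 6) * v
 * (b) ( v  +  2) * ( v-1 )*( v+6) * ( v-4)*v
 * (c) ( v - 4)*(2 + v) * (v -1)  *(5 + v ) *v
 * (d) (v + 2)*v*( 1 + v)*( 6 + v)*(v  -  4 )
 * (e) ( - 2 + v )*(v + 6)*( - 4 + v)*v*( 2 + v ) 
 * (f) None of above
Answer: b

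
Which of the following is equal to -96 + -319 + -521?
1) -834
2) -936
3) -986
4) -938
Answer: 2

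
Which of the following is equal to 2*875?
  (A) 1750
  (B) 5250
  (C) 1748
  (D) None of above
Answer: A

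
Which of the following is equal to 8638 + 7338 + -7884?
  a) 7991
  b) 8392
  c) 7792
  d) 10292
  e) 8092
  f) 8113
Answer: e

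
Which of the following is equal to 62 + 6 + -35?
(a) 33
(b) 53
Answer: a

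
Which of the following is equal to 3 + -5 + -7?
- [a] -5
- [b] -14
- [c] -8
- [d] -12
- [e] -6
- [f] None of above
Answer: f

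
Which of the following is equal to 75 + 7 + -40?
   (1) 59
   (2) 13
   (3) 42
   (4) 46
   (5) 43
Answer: 3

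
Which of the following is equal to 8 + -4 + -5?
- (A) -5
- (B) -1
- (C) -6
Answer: B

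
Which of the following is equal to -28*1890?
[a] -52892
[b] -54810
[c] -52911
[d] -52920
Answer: d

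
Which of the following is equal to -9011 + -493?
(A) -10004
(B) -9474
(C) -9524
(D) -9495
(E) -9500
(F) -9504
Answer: F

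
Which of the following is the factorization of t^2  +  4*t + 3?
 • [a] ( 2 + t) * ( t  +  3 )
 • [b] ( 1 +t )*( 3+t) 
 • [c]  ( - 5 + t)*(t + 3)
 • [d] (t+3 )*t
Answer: b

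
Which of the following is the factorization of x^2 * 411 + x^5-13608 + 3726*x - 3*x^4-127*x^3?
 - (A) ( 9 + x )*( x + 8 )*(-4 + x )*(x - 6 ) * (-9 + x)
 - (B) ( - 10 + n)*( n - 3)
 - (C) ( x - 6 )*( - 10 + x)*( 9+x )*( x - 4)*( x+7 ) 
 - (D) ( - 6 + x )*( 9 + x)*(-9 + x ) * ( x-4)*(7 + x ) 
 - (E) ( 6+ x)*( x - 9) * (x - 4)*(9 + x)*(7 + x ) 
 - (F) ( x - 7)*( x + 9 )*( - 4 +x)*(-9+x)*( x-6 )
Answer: D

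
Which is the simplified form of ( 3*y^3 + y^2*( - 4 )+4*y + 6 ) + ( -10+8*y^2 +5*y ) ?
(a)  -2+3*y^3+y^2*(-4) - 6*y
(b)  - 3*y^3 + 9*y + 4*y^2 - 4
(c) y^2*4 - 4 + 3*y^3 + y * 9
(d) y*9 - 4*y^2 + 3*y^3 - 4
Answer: c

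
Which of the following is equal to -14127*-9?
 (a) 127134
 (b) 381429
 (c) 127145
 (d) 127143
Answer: d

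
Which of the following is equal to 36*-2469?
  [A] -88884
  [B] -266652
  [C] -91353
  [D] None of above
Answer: A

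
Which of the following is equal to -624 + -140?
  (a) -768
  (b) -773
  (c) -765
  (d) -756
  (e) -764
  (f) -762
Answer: e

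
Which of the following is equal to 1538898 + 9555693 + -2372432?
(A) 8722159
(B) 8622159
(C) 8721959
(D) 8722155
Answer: A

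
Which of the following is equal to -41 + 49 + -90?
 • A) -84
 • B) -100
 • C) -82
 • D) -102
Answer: C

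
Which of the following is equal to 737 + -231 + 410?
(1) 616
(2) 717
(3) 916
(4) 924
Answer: 3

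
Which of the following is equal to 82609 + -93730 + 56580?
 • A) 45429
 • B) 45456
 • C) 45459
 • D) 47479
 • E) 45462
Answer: C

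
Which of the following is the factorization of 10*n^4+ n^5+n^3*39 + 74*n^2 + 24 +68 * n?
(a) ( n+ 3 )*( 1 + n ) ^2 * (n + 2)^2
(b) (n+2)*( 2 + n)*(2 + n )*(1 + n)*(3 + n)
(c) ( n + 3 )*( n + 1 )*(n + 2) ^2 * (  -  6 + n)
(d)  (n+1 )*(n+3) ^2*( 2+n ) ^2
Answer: b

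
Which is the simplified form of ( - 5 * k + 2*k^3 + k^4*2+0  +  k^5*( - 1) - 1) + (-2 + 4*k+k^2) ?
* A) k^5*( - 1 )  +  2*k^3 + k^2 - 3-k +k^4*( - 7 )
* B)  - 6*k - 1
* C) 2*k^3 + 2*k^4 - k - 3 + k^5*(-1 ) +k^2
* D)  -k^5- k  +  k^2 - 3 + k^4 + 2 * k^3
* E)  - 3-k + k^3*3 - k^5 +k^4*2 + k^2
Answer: C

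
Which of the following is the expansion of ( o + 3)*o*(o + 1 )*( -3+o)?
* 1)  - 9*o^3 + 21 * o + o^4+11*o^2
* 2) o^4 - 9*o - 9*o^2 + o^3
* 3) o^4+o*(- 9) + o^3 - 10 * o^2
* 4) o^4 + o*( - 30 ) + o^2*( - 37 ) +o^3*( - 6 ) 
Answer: 2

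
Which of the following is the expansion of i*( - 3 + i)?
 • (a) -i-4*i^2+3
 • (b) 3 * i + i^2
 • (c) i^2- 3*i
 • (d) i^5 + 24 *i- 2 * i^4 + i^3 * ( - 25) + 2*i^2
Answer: c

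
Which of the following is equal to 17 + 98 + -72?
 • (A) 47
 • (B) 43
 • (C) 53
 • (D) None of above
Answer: B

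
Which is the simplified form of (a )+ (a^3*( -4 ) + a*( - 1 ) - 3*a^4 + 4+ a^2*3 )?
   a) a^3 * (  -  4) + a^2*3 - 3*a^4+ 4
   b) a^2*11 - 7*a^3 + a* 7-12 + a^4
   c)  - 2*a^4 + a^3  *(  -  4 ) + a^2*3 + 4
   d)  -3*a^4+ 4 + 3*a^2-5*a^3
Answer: a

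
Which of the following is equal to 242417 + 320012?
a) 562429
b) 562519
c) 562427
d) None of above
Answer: a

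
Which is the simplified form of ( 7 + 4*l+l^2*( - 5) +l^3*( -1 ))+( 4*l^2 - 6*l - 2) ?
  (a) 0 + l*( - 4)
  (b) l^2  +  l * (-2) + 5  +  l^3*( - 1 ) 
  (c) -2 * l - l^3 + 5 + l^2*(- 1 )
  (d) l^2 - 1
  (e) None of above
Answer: c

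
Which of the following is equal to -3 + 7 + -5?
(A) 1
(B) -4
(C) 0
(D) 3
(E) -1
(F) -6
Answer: E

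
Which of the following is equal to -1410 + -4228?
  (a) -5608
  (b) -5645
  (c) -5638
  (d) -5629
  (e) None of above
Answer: c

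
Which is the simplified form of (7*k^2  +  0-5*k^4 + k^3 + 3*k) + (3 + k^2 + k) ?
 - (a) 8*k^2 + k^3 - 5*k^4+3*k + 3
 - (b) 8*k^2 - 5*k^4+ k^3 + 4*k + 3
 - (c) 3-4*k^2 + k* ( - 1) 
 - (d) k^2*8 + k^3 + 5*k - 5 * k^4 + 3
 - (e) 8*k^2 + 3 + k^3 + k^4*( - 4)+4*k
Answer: b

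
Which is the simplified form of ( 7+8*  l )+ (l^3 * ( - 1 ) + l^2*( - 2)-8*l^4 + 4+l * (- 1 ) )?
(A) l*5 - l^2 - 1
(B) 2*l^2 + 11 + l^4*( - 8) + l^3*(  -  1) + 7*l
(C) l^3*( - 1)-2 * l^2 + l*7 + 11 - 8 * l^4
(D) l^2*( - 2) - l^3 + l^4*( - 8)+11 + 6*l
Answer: C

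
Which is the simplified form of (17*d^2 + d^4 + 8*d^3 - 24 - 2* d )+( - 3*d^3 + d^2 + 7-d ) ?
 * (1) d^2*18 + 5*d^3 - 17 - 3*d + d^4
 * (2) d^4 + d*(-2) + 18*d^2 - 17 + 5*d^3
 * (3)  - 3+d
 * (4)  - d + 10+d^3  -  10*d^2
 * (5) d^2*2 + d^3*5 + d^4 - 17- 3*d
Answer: 1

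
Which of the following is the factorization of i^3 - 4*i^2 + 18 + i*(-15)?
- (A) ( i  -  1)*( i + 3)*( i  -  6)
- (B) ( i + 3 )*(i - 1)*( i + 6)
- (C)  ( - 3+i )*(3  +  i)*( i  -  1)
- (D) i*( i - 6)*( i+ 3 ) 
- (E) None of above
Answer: A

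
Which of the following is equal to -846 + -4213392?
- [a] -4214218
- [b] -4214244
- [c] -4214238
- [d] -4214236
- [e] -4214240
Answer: c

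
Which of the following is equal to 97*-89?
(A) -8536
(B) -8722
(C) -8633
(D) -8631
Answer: C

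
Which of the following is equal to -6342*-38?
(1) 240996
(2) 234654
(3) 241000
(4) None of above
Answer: 1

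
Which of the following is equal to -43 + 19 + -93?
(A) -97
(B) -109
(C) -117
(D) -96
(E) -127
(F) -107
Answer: C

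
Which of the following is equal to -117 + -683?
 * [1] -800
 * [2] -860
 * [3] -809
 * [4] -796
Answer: 1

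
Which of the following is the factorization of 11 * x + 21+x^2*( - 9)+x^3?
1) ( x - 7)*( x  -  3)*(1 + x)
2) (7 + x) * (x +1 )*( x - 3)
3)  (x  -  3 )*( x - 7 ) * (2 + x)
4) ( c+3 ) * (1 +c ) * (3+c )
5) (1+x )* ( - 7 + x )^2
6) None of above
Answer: 1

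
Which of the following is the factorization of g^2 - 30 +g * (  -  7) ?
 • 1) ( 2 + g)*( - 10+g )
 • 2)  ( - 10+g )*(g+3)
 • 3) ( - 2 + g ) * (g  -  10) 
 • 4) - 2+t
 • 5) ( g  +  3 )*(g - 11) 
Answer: 2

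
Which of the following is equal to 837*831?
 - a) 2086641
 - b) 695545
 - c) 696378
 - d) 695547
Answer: d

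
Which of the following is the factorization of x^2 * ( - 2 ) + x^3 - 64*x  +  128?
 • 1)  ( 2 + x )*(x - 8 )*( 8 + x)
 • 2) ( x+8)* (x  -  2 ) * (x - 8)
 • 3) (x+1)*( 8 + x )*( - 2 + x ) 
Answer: 2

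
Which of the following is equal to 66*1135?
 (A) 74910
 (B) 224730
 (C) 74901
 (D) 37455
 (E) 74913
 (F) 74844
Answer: A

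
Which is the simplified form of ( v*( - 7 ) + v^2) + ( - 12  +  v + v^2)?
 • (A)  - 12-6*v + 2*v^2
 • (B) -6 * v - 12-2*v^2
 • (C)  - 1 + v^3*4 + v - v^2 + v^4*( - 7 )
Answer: A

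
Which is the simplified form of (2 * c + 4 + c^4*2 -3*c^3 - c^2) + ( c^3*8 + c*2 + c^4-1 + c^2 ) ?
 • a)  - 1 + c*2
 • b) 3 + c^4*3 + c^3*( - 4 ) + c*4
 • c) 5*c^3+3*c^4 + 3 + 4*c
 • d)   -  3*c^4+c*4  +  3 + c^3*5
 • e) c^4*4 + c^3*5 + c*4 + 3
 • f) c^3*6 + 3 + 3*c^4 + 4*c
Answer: c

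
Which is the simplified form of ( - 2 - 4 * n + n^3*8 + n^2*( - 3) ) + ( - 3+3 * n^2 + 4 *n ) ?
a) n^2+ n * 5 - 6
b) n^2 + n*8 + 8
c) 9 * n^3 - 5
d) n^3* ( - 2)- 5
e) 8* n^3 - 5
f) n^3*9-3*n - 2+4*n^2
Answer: e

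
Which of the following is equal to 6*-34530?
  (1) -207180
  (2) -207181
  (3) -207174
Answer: 1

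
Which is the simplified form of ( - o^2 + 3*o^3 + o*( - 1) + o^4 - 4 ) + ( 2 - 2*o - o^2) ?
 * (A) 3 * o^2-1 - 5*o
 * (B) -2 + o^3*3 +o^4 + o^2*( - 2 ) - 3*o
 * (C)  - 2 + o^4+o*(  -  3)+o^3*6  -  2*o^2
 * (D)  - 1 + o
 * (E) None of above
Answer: B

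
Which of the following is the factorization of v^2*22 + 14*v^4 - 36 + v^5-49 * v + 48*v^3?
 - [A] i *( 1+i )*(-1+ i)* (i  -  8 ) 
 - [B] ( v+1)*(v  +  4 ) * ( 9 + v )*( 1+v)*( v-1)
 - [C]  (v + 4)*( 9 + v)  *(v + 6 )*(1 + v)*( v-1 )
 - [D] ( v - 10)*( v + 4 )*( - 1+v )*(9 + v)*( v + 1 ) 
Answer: B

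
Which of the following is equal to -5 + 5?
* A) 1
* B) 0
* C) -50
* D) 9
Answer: B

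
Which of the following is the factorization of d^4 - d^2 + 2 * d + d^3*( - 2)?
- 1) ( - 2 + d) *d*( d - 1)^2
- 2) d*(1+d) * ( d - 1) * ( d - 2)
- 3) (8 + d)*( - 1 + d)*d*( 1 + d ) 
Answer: 2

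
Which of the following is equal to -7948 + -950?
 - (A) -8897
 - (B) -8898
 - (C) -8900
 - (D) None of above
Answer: B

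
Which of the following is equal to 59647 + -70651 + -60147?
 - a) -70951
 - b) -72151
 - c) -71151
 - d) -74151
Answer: c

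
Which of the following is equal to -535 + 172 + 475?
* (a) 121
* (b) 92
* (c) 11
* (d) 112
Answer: d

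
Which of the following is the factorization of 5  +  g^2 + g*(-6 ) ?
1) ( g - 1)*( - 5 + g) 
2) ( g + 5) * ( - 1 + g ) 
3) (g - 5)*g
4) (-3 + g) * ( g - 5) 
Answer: 1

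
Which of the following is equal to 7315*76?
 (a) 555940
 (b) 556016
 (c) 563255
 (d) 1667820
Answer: a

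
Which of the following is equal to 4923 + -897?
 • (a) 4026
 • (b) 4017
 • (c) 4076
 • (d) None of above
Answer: a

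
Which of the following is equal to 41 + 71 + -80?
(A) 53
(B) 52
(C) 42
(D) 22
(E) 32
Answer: E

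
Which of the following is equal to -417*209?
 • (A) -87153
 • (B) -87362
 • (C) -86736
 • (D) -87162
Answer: A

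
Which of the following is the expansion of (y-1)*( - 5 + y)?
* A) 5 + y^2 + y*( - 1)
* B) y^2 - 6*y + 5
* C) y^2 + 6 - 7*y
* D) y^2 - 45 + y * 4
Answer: B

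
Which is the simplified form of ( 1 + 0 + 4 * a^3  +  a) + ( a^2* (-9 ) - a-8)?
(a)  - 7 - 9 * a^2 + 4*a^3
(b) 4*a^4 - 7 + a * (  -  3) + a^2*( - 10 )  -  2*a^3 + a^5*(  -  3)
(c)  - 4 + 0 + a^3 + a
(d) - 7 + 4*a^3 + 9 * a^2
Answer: a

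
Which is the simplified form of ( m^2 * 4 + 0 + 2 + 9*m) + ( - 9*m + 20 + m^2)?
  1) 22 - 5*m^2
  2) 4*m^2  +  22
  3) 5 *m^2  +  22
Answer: 3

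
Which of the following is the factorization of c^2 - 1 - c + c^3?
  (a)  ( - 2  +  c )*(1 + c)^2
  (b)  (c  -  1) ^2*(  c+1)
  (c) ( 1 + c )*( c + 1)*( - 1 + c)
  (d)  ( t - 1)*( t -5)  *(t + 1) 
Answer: c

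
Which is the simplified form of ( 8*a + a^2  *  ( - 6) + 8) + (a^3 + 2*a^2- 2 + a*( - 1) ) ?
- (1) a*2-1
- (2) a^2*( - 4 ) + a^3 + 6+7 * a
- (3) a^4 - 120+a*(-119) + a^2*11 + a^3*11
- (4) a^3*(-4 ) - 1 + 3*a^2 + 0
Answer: 2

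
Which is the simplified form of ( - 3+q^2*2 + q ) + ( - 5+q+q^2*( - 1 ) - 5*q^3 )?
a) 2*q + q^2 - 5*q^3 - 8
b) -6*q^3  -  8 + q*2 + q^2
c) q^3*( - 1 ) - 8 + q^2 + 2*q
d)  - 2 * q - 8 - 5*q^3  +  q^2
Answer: a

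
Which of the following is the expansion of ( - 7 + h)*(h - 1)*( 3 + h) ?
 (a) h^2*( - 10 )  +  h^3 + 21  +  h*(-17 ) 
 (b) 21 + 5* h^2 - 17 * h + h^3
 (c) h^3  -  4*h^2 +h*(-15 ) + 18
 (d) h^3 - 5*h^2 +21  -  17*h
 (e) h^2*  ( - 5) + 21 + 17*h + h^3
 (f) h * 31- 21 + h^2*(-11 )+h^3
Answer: d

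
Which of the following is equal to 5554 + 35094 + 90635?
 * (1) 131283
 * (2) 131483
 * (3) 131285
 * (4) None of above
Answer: 1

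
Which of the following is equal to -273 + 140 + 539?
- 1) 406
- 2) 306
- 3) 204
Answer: 1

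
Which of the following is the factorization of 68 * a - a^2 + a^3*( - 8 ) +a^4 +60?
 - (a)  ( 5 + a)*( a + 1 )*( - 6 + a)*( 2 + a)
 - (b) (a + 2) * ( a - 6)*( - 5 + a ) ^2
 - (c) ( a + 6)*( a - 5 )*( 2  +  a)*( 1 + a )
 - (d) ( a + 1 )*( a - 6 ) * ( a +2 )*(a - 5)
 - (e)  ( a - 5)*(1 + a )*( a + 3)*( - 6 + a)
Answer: d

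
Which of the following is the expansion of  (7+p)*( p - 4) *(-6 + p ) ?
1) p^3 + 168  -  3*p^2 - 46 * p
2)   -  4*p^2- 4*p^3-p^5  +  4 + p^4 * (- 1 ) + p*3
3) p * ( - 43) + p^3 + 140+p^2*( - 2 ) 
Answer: 1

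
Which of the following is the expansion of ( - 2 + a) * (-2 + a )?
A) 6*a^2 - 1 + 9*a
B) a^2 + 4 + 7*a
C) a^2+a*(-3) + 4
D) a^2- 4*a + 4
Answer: D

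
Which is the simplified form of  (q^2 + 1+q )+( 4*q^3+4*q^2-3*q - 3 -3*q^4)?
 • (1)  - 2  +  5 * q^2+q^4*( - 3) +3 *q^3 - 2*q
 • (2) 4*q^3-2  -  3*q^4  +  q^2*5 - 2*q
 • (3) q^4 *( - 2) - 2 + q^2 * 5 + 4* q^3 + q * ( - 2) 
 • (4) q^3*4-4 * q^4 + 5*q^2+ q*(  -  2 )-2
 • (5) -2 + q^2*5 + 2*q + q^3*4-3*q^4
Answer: 2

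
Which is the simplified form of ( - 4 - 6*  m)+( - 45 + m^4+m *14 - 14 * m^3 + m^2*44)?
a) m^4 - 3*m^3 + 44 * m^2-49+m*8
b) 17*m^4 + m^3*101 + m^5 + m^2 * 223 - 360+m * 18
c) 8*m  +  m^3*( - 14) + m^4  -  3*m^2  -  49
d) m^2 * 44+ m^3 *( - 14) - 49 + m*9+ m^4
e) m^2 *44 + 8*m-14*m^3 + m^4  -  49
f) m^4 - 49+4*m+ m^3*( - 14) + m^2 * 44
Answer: e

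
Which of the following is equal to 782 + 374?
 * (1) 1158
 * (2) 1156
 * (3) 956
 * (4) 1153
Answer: 2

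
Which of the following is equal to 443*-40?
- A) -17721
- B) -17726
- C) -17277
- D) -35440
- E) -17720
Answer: E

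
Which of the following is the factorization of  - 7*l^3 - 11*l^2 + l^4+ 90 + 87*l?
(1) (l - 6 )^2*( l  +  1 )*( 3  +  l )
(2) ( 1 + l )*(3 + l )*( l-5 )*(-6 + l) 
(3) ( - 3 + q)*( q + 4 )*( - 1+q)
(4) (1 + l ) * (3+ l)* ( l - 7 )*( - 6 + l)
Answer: 2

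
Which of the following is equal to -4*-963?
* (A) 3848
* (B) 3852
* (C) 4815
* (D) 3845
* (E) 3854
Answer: B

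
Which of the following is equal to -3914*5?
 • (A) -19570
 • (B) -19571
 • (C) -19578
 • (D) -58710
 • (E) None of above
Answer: A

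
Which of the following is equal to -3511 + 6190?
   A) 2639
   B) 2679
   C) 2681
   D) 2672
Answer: B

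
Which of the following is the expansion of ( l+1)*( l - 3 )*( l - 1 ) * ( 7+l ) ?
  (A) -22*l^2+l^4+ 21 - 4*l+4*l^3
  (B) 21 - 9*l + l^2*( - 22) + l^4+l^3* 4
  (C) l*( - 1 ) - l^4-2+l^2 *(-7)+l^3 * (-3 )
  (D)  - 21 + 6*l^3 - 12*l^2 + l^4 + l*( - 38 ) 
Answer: A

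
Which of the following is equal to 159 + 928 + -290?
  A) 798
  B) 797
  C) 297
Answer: B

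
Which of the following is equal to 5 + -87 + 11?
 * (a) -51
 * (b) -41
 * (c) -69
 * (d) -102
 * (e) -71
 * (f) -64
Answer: e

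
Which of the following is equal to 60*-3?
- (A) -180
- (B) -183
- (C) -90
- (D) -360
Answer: A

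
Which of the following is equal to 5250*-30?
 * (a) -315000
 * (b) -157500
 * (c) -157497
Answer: b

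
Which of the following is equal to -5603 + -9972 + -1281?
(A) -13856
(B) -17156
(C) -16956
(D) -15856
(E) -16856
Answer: E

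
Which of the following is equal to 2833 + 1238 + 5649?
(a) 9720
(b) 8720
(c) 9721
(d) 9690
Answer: a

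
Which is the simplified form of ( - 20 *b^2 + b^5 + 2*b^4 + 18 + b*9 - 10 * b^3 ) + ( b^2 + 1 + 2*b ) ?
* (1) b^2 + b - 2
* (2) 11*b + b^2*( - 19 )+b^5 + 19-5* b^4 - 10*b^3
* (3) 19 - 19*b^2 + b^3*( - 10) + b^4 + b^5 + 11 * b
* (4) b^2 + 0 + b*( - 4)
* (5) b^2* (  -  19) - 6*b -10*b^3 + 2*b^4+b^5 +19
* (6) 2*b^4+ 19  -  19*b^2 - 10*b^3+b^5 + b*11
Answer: 6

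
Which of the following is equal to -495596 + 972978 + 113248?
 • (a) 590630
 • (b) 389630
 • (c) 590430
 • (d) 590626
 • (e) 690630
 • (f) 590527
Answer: a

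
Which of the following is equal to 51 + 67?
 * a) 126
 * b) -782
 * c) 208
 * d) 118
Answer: d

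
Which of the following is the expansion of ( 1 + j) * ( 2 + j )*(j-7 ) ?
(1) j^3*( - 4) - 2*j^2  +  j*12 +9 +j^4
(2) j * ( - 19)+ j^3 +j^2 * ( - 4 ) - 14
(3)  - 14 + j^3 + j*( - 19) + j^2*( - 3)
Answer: 2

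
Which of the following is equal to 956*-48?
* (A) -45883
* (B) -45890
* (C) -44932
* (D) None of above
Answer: D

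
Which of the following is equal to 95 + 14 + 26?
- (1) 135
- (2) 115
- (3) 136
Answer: 1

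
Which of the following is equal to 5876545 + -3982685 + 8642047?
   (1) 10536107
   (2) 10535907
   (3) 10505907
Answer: 2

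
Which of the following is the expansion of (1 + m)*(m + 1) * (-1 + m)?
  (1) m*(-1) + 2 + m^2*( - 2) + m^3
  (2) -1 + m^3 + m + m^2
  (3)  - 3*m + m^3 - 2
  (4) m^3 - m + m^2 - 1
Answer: 4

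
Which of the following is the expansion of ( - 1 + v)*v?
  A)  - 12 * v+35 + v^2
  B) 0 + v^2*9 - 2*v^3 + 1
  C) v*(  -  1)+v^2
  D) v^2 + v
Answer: C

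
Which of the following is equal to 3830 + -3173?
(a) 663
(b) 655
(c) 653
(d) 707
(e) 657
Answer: e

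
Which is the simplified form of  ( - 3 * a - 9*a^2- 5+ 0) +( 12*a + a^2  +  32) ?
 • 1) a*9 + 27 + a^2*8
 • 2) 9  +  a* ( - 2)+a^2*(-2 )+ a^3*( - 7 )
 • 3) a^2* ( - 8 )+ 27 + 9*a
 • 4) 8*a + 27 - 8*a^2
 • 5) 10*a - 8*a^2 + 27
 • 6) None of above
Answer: 3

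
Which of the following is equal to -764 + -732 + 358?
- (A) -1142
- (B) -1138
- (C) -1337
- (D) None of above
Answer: B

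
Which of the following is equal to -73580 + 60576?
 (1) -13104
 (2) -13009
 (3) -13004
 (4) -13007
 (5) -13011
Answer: 3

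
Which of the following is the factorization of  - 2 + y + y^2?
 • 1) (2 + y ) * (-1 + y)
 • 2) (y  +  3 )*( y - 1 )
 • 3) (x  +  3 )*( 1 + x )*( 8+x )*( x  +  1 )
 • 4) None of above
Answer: 1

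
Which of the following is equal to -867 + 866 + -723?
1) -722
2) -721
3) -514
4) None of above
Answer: 4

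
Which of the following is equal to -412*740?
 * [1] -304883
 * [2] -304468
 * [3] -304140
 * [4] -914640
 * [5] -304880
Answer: 5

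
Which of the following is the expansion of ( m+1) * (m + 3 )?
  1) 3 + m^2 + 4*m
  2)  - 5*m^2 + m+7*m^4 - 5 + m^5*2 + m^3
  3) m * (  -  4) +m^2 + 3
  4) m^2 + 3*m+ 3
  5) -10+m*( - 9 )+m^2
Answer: 1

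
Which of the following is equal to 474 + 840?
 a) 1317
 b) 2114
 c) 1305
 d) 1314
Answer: d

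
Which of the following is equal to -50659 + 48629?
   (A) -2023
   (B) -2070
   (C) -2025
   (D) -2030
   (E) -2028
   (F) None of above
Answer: D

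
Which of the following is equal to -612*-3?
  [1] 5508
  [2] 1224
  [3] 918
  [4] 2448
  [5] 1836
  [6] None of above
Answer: 5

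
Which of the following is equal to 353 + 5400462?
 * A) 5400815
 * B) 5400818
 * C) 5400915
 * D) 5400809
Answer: A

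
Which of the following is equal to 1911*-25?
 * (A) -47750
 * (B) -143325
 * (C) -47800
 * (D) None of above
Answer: D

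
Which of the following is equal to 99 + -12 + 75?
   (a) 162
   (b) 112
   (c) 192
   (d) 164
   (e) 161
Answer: a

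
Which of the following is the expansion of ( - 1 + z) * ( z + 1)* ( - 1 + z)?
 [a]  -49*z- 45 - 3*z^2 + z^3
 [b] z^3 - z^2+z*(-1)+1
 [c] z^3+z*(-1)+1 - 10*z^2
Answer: b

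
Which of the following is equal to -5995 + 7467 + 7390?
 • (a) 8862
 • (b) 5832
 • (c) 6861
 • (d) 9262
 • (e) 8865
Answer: a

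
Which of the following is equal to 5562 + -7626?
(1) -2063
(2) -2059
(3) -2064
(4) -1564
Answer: 3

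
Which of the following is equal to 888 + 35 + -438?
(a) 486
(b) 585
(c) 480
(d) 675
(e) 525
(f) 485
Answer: f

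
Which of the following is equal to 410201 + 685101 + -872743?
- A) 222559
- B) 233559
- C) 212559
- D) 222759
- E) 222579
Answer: A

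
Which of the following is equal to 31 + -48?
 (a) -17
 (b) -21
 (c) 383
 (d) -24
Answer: a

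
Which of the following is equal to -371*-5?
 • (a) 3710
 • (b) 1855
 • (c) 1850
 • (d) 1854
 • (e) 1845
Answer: b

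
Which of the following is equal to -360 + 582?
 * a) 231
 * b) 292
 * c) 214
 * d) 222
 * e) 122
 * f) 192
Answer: d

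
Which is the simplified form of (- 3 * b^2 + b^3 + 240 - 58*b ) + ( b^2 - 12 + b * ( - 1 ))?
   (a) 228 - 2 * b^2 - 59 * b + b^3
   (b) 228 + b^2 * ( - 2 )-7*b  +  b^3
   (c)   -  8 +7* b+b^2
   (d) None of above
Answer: a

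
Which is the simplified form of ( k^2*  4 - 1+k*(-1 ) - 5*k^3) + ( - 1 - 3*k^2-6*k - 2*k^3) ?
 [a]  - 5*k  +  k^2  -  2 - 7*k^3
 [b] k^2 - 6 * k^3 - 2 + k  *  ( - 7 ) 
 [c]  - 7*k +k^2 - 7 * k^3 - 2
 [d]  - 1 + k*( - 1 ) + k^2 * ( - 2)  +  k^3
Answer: c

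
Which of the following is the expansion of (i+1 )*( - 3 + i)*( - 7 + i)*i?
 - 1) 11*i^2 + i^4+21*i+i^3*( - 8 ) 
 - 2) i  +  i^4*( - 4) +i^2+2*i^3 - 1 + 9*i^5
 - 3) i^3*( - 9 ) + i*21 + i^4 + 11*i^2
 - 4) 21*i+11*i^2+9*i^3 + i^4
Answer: 3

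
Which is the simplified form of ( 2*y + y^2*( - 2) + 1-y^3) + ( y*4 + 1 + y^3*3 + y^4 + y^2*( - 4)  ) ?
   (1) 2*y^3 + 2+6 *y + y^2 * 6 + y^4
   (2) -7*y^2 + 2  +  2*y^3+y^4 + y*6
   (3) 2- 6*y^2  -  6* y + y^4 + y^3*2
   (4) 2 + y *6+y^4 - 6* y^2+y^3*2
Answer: 4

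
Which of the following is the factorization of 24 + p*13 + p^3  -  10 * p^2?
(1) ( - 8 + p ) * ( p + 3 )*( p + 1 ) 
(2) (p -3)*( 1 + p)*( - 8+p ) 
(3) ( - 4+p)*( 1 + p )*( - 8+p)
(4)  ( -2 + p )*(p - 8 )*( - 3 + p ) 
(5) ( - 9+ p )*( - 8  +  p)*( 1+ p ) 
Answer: 2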